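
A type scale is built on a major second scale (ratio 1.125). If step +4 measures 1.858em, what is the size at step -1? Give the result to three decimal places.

Moving from step +4 to step -1 is 5 steps down, so divide by r⁵.
1.858 ÷ 1.125⁵ = 1.858 ÷ 1.80203 ≈ 1.031

1.031em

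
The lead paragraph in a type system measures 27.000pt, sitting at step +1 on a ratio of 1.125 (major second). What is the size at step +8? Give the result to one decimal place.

27.000 × 1.125⁷ = 27.000 × 2.28070 ≈ 61.579

61.6pt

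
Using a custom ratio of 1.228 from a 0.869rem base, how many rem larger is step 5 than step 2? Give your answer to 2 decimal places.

1.12rem

Step 2: 0.869 × 1.228² = 1.3104rem
Step 5: 0.869 × 1.228⁵ = 2.4267rem
Difference: 2.4267 − 1.3104 = 1.1163rem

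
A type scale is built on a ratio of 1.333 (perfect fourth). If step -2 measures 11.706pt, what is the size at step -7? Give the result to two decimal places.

11.706 ÷ 1.333⁵ = 11.706 ÷ 4.20873 ≈ 2.781

2.78pt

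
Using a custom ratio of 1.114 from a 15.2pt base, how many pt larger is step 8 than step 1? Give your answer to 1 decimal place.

19.1pt

Step 1: 15.2 × 1.114 = 16.933pt
Step 8: 15.2 × 1.114⁸ = 36.052pt
Difference: 36.052 − 16.933 = 19.119pt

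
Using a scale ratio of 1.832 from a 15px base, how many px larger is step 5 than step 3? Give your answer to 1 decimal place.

Step 3: 15.0 × 1.832³ = 92.229px
Step 5: 15.0 × 1.832⁵ = 309.541px
Difference: 309.541 − 92.229 = 217.312px

217.3px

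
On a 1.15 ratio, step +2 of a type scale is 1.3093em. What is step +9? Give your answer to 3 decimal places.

Moving from step +2 to step +9 is 7 steps up, so multiply by r⁷.
1.3093 × 1.15⁷ = 1.3093 × 2.66002 ≈ 3.483

3.483em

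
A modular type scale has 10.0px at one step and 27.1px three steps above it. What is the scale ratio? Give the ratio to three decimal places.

1.394

The ratio satisfies 10.0 × r³ = 27.1, so r = (27.1 / 10.0)^(1/3).
r = 2.7100^(1/3) ≈ 1.3942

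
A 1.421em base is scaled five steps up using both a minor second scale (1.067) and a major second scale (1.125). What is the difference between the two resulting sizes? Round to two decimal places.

Minor second: 1.421 × 1.067⁵ = 1.9652em
Major second: 1.421 × 1.125⁵ = 2.5607em
Difference: 2.5607 − 1.9652 = 0.5955em

0.60em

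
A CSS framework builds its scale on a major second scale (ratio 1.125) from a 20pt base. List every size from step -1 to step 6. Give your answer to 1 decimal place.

Step -1: 20.0 ÷ 1.125 = 17.8
Step 0: 20pt
Step 1: 20.0 × 1.125 = 22.5
Step 2: 20.0 × 1.125² = 25.3
Step 3: 20.0 × 1.125³ = 28.5
Step 4: 20.0 × 1.125⁴ = 32.0
Step 5: 20.0 × 1.125⁵ = 36.0
Step 6: 20.0 × 1.125⁶ = 40.5

17.8pt, 20.0pt, 22.5pt, 25.3pt, 28.5pt, 32.0pt, 36.0pt, 40.5pt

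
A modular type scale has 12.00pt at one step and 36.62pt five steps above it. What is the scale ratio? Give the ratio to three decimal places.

1.250

r⁵ = 36.62 / 12.00, so r = (36.62/12.00)^(1/5).
r = 3.0517^(1/5) ≈ 1.2500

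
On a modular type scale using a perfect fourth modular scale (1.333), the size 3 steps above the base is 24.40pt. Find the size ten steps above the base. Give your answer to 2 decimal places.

24.40 × 1.333⁷ = 24.40 × 7.47844 ≈ 182.474

182.47pt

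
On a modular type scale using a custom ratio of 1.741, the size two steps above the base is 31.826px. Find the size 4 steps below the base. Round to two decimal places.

31.826 ÷ 1.741⁶ = 31.826 ÷ 27.84791 ≈ 1.143

1.14px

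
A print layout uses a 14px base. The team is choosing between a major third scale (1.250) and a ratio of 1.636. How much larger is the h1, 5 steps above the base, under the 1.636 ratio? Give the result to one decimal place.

Major third: 14.0 × 1.250⁵ = 42.725px
At 1.636: 14.0 × 1.636⁵ = 164.076px
Difference: 164.076 − 42.725 = 121.351px

121.4px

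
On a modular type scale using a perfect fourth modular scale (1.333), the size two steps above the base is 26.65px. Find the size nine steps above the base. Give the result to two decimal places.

199.30px

The gap is 9 − (2) = 7 steps, so the factor is 1.333^7.
26.65 × 1.333⁷ = 26.65 × 7.47844 ≈ 199.300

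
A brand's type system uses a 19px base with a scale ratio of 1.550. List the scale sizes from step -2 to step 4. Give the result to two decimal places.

7.91px, 12.26px, 19.00px, 29.45px, 45.65px, 70.75px, 109.67px

Step -2: 19.0 ÷ 1.550² = 7.91
Step -1: 19.0 ÷ 1.550 = 12.26
Step 0: 19px
Step 1: 19.0 × 1.550 = 29.45
Step 2: 19.0 × 1.550² = 45.65
Step 3: 19.0 × 1.550³ = 70.75
Step 4: 19.0 × 1.550⁴ = 109.67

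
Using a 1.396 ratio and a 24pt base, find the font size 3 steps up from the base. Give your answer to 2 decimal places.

24.0 × 1.396³ = 24.0 × 2.72055 ≈ 65.29

65.29pt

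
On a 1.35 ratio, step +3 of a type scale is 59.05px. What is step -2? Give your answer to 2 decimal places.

The gap is -2 − (3) = -5 steps, so the factor is 1.35^-5.
59.05 ÷ 1.35⁵ = 59.05 ÷ 4.48403 ≈ 13.169

13.17px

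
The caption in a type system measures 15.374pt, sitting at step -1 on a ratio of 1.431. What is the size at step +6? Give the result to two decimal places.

Moving from step -1 to step +6 is 7 steps up, so multiply by r⁷.
15.374 × 1.431⁷ = 15.374 × 12.28789 ≈ 188.914

188.91pt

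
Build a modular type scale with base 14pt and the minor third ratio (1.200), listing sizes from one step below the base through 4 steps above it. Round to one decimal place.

11.7pt, 14.0pt, 16.8pt, 20.2pt, 24.2pt, 29.0pt

Step -1: 14.0 ÷ 1.200 = 11.7
Step 0: 14pt
Step 1: 14.0 × 1.200 = 16.8
Step 2: 14.0 × 1.200² = 20.2
Step 3: 14.0 × 1.200³ = 24.2
Step 4: 14.0 × 1.200⁴ = 29.0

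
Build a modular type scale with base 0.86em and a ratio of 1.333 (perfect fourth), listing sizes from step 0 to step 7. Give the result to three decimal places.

Step 0: 0.86em
Step 1: 0.86 × 1.333 = 1.146
Step 2: 0.86 × 1.333² = 1.528
Step 3: 0.86 × 1.333³ = 2.037
Step 4: 0.86 × 1.333⁴ = 2.715
Step 5: 0.86 × 1.333⁵ = 3.620
Step 6: 0.86 × 1.333⁶ = 4.825
Step 7: 0.86 × 1.333⁷ = 6.431

0.860em, 1.146em, 1.528em, 2.037em, 2.715em, 3.620em, 4.825em, 6.431em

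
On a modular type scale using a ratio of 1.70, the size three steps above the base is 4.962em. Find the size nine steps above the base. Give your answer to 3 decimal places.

The gap is 9 − (3) = 6 steps, so the factor is 1.70^6.
4.962 × 1.70⁶ = 4.962 × 24.13757 ≈ 119.771

119.771em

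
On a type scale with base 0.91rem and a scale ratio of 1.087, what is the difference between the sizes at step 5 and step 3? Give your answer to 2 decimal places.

0.21rem

Step 3: 0.91 × 1.087³ = 1.1688rem
Step 5: 0.91 × 1.087⁵ = 1.3810rem
Difference: 1.3810 − 1.1688 = 0.2122rem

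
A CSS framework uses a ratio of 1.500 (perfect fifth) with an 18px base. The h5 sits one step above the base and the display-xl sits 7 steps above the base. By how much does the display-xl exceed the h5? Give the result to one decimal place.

280.5px

Step 1: 18.0 × 1.500 = 27.000px
Step 7: 18.0 × 1.500⁷ = 307.547px
Difference: 307.547 − 27.000 = 280.547px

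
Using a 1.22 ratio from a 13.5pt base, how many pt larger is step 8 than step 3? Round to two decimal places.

Step 3: 13.5 × 1.22³ = 24.5139pt
Step 8: 13.5 × 1.22⁸ = 66.2540pt
Difference: 66.2540 − 24.5139 = 41.7401pt

41.74pt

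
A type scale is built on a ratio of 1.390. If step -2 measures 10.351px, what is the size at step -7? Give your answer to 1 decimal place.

2.0px

10.351 ÷ 1.390⁵ = 10.351 ÷ 5.18888 ≈ 1.995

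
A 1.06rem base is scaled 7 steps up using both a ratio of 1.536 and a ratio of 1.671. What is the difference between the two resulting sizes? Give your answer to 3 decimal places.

At 1.536: 1.06 × 1.536⁷ = 21.38181rem
At 1.671: 1.06 × 1.671⁷ = 38.56035rem
Difference: 38.56035 − 21.38181 = 17.17854rem

17.179rem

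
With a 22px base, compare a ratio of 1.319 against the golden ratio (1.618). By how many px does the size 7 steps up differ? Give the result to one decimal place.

At 1.319: 22.0 × 1.319⁷ = 152.805px
Golden ratio: 22.0 × 1.618⁷ = 638.664px
Difference: 638.664 − 152.805 = 485.859px

485.9px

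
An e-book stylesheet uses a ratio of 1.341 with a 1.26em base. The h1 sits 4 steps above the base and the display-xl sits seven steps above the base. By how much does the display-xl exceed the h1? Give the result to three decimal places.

5.751em

Step 4: 1.26 × 1.341⁴ = 4.07461em
Step 7: 1.26 × 1.341⁷ = 9.82589em
Difference: 9.82589 − 4.07461 = 5.75128em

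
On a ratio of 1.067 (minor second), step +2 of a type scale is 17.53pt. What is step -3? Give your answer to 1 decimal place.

The gap is -3 − (2) = -5 steps, so the factor is 1.067^-5.
17.53 ÷ 1.067⁵ = 17.53 ÷ 1.38300 ≈ 12.675

12.7pt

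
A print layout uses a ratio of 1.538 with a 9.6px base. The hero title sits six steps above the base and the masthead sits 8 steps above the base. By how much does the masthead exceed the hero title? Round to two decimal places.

Step 6: 9.6 × 1.538⁶ = 127.0601px
Step 8: 9.6 × 1.538⁸ = 300.5536px
Difference: 300.5536 − 127.0601 = 173.4935px

173.49px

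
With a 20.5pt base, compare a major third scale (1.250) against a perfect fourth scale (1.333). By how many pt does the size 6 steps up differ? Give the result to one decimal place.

36.8pt

Major third: 20.5 × 1.250⁶ = 78.201pt
Perfect fourth: 20.5 × 1.333⁶ = 115.010pt
Difference: 115.010 − 78.201 = 36.809pt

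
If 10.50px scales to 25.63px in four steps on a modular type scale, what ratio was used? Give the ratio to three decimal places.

The ratio satisfies 10.50 × r⁴ = 25.63, so r = (25.63 / 10.50)^(1/4).
r = 2.4410^(1/4) ≈ 1.2499

1.250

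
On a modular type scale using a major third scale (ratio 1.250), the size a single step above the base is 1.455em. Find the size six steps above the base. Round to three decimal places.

The gap is 6 − (1) = 5 steps, so the factor is 1.250^5.
1.455 × 1.250⁵ = 1.455 × 3.05176 ≈ 4.440

4.440em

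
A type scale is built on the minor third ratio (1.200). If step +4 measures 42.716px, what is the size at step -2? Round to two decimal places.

42.716 ÷ 1.200⁶ = 42.716 ÷ 2.98598 ≈ 14.306

14.31px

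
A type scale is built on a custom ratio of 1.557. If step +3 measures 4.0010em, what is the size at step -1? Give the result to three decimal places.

Moving from step +3 to step -1 is 4 steps down, so divide by r⁴.
4.0010 ÷ 1.557⁴ = 4.0010 ÷ 5.87698 ≈ 0.681

0.681em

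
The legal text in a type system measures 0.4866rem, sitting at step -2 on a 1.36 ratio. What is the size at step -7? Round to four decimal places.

0.1046rem

The gap is -7 − (-2) = -5 steps, so the factor is 1.36^-5.
0.4866 ÷ 1.36⁵ = 0.4866 ÷ 4.65259 ≈ 0.1046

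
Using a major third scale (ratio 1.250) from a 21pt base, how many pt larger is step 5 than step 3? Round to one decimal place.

Step 3: 21.0 × 1.250³ = 41.016pt
Step 5: 21.0 × 1.250⁵ = 64.087pt
Difference: 64.087 − 41.016 = 23.071pt

23.1pt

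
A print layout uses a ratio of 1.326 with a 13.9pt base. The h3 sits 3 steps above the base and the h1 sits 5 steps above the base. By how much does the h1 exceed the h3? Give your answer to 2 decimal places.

24.57pt

Step 3: 13.9 × 1.326³ = 32.4075pt
Step 5: 13.9 × 1.326⁵ = 56.9813pt
Difference: 56.9813 − 32.4075 = 24.5738pt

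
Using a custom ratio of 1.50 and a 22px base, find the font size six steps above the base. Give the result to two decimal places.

22.0 × 1.50⁶ = 22.0 × 11.39062 ≈ 250.59

250.59px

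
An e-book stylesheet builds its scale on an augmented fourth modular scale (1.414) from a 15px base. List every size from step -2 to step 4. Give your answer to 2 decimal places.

7.50px, 10.61px, 15.00px, 21.21px, 29.99px, 42.41px, 59.96px

Step -2: 15.0 ÷ 1.414² = 7.50
Step -1: 15.0 ÷ 1.414 = 10.61
Step 0: 15px
Step 1: 15.0 × 1.414 = 21.21
Step 2: 15.0 × 1.414² = 29.99
Step 3: 15.0 × 1.414³ = 42.41
Step 4: 15.0 × 1.414⁴ = 59.96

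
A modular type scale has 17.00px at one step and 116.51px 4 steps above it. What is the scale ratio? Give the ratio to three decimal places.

1.618

The ratio satisfies 17.00 × r⁴ = 116.51, so r = (116.51 / 17.00)^(1/4).
r = 6.8535^(1/4) ≈ 1.6180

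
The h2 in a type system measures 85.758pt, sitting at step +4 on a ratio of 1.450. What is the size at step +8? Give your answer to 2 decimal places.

The gap is 8 − (4) = 4 steps, so the factor is 1.450^4.
85.758 × 1.450⁴ = 85.758 × 4.42051 ≈ 379.094

379.09pt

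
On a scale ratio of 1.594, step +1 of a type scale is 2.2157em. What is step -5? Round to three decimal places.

0.135em

The gap is -5 − (1) = -6 steps, so the factor is 1.594^-6.
2.2157 ÷ 1.594⁶ = 2.2157 ÷ 16.40325 ≈ 0.135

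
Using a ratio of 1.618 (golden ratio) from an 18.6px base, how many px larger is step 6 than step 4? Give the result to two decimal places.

206.25px

Step 4: 18.6 × 1.618⁴ = 127.4756px
Step 6: 18.6 × 1.618⁶ = 333.7214px
Difference: 333.7214 − 127.4756 = 206.2458px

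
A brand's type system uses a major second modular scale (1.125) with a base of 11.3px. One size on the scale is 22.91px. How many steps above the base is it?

6

1.125ⁿ = 22.91 / 11.3 = 2.0274
n = ln(2.0274) / ln(1.125) = 0.7068 / 0.1178 ≈ 6.00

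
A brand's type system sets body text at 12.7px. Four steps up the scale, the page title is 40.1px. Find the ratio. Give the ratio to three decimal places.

r⁴ = 40.1 / 12.7, so r = (40.1/12.7)^(1/4).
r = 3.1575^(1/4) ≈ 1.3330

1.333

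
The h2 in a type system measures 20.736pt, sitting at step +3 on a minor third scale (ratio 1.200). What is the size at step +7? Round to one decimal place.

Moving from step +3 to step +7 is 4 steps up, so multiply by r⁴.
20.736 × 1.200⁴ = 20.736 × 2.07360 ≈ 42.998

43.0pt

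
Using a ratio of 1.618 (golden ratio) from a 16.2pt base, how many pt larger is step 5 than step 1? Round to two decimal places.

153.43pt

Step 1: 16.2 × 1.618 = 26.2116pt
Step 5: 16.2 × 1.618⁵ = 179.6419pt
Difference: 179.6419 − 26.2116 = 153.4303pt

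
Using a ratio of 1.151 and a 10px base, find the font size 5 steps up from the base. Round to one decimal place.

20.2px

A modular type scale is a geometric sequence: sizeₙ = base × rⁿ.
10.0 × 1.151⁵ = 10.0 × 2.02012 ≈ 20.20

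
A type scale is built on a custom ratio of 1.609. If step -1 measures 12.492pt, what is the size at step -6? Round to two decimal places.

1.16pt

12.492 ÷ 1.609⁵ = 12.492 ÷ 10.78401 ≈ 1.158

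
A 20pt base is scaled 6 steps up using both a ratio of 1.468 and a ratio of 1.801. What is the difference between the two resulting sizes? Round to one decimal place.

At 1.468: 20.0 × 1.468⁶ = 200.164pt
At 1.801: 20.0 × 1.801⁶ = 682.515pt
Difference: 682.515 − 200.164 = 482.351pt

482.4pt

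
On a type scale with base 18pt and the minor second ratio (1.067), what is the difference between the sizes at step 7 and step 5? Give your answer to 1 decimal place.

Step 5: 18.0 × 1.067⁵ = 24.894pt
Step 7: 18.0 × 1.067⁷ = 28.342pt
Difference: 28.342 − 24.894 = 3.448pt

3.4pt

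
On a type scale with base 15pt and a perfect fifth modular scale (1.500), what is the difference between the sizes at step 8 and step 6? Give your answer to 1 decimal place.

213.6pt

Step 6: 15.0 × 1.500⁶ = 170.859pt
Step 8: 15.0 × 1.500⁸ = 384.434pt
Difference: 384.434 − 170.859 = 213.575pt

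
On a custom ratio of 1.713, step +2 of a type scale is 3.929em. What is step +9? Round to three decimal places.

170.053em

Moving from step +2 to step +9 is 7 steps up, so multiply by r⁷.
3.929 × 1.713⁷ = 3.929 × 43.28142 ≈ 170.053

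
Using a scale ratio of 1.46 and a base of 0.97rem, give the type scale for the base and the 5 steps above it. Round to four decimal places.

Step 0: 0.97rem
Step 1: 0.97 × 1.46 = 1.4162
Step 2: 0.97 × 1.46² = 2.0677
Step 3: 0.97 × 1.46³ = 3.0188
Step 4: 0.97 × 1.46⁴ = 4.4074
Step 5: 0.97 × 1.46⁵ = 6.4348

0.9700rem, 1.4162rem, 2.0677rem, 3.0188rem, 4.4074rem, 6.4348rem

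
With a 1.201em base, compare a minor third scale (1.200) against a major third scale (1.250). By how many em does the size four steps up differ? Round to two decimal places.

Minor third: 1.201 × 1.200⁴ = 2.4904em
Major third: 1.201 × 1.250⁴ = 2.9321em
Difference: 2.9321 − 2.4904 = 0.4417em

0.44em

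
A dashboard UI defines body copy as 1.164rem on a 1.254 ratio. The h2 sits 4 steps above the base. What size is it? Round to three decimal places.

2.878rem

A modular type scale is a geometric sequence: sizeₙ = base × rⁿ.
1.164 × 1.254⁴ = 1.164 × 2.47281 ≈ 2.878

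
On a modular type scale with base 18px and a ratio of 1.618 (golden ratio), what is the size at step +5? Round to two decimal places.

18.0 × 1.618⁵ = 18.0 × 11.08901 ≈ 199.60

199.60px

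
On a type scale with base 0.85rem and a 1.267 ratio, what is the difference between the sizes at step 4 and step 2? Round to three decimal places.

0.826rem

Step 2: 0.85 × 1.267² = 1.36450rem
Step 4: 0.85 × 1.267⁴ = 2.19041rem
Difference: 2.19041 − 1.36450 = 0.82591rem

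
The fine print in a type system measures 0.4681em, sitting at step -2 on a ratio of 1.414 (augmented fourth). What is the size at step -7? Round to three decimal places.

0.4681 ÷ 1.414⁵ = 0.4681 ÷ 5.65258 ≈ 0.083

0.083em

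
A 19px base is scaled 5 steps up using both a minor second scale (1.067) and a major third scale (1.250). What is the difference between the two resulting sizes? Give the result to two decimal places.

Minor second: 19.0 × 1.067⁵ = 26.2770px
Major third: 19.0 × 1.250⁵ = 57.9834px
Difference: 57.9834 − 26.2770 = 31.7064px

31.71px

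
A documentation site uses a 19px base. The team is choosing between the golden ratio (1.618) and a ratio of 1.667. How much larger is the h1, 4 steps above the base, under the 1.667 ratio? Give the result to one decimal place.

Golden ratio: 19.0 × 1.618⁴ = 130.217px
At 1.667: 19.0 × 1.667⁴ = 146.722px
Difference: 146.722 − 130.217 = 16.505px

16.5px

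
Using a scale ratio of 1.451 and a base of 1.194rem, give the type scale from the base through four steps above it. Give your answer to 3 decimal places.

Step 0: 1.194rem
Step 1: 1.194 × 1.451 = 1.732
Step 2: 1.194 × 1.451² = 2.514
Step 3: 1.194 × 1.451³ = 3.648
Step 4: 1.194 × 1.451⁴ = 5.293

1.194rem, 1.732rem, 2.514rem, 3.648rem, 5.293rem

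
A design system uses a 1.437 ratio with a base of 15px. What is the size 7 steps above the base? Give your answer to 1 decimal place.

189.8px

A modular type scale is a geometric sequence: sizeₙ = base × rⁿ.
15.0 × 1.437⁷ = 15.0 × 12.65311 ≈ 189.80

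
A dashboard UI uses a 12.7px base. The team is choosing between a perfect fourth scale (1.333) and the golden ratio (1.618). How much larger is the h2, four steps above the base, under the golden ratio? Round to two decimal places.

46.94px

Perfect fourth: 12.7 × 1.333⁴ = 40.0981px
Golden ratio: 12.7 × 1.618⁴ = 87.0398px
Difference: 87.0398 − 40.0981 = 46.9417px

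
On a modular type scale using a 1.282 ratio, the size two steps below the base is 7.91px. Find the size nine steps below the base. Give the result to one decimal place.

1.4px

7.91 ÷ 1.282⁷ = 7.91 ÷ 5.69136 ≈ 1.390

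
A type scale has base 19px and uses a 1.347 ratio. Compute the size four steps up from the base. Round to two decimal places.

19.0 × 1.347⁴ = 19.0 × 3.29208 ≈ 62.55

62.55px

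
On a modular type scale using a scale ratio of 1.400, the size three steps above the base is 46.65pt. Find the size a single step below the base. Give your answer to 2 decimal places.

12.14pt

46.65 ÷ 1.400⁴ = 46.65 ÷ 3.84160 ≈ 12.143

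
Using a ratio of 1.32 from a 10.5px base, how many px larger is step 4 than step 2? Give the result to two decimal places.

Step 2: 10.5 × 1.32² = 18.2952px
Step 4: 10.5 × 1.32⁴ = 31.8776px
Difference: 31.8776 − 18.2952 = 13.5824px

13.58px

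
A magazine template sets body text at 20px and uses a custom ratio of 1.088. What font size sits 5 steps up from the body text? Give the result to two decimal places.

30.49px

Every step multiplies by the scale ratio.
20.0 × 1.088⁵ = 20.0 × 1.52456 ≈ 30.49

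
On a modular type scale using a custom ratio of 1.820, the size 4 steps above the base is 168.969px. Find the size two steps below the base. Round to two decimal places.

The gap is -2 − (4) = -6 steps, so the factor is 1.820^-6.
168.969 ÷ 1.820⁶ = 168.969 ÷ 36.34363 ≈ 4.649

4.65px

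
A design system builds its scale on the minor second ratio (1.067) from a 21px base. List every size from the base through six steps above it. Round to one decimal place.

21.0px, 22.4px, 23.9px, 25.5px, 27.2px, 29.0px, 31.0px

Step 0: 21px
Step 1: 21.0 × 1.067 = 22.4
Step 2: 21.0 × 1.067² = 23.9
Step 3: 21.0 × 1.067³ = 25.5
Step 4: 21.0 × 1.067⁴ = 27.2
Step 5: 21.0 × 1.067⁵ = 29.0
Step 6: 21.0 × 1.067⁶ = 31.0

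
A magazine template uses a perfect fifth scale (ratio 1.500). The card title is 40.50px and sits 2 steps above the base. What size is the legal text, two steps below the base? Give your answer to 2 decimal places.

40.50 ÷ 1.500⁴ = 40.50 ÷ 5.06250 ≈ 8.000

8.00px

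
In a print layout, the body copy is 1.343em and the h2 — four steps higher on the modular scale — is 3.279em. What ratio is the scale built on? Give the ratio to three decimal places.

The ratio satisfies 1.343 × r⁴ = 3.279, so r = (3.279 / 1.343)^(1/4).
r = 2.4415^(1/4) ≈ 1.2500

1.250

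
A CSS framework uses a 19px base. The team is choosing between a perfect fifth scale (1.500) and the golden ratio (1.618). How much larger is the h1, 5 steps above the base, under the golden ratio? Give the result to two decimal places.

Perfect fifth: 19.0 × 1.500⁵ = 144.2812px
Golden ratio: 19.0 × 1.618⁵ = 210.6911px
Difference: 210.6911 − 144.2812 = 66.4099px

66.41px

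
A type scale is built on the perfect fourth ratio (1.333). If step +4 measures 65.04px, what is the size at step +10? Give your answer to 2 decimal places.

65.04 × 1.333⁶ = 65.04 × 5.61023 ≈ 364.890

364.89px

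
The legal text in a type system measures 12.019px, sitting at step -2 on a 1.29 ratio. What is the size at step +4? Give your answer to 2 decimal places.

55.39px

12.019 × 1.29⁶ = 12.019 × 4.60827 ≈ 55.387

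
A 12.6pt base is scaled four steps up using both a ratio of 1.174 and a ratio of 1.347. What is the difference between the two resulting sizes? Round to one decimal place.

At 1.174: 12.6 × 1.174⁴ = 23.936pt
At 1.347: 12.6 × 1.347⁴ = 41.480pt
Difference: 41.480 − 23.936 = 17.544pt

17.5pt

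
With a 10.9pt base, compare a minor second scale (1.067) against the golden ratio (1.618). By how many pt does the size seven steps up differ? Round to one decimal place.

299.3pt

Minor second: 10.9 × 1.067⁷ = 17.162pt
Golden ratio: 10.9 × 1.618⁷ = 316.429pt
Difference: 316.429 − 17.162 = 299.267pt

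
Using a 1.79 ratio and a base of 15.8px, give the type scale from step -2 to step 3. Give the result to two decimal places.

4.93px, 8.83px, 15.80px, 28.28px, 50.62px, 90.62px

Step -2: 15.8 ÷ 1.79² = 4.93
Step -1: 15.8 ÷ 1.79 = 8.83
Step 0: 15.8px
Step 1: 15.8 × 1.79 = 28.28
Step 2: 15.8 × 1.79² = 50.62
Step 3: 15.8 × 1.79³ = 90.62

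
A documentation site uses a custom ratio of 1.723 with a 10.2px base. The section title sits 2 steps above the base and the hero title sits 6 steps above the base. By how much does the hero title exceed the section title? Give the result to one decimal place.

236.6px

Step 2: 10.2 × 1.723² = 30.281px
Step 6: 10.2 × 1.723⁶ = 266.877px
Difference: 266.877 − 30.281 = 236.596px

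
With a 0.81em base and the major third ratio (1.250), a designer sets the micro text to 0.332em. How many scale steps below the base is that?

1.250ⁿ = 0.81 / 0.332 = 2.4398
n = ln(2.4398) / ln(1.250) = 0.8919 / 0.2231 ≈ 4.00

4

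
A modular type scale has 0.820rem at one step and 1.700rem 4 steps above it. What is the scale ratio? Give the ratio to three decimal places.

1.200

The ratio satisfies 0.820 × r⁴ = 1.700, so r = (1.700 / 0.820)^(1/4).
r = 2.0732^(1/4) ≈ 1.1999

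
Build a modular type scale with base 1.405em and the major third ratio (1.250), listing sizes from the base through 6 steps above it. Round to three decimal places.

Step 0: 1.405em
Step 1: 1.405 × 1.250 = 1.756
Step 2: 1.405 × 1.250² = 2.195
Step 3: 1.405 × 1.250³ = 2.744
Step 4: 1.405 × 1.250⁴ = 3.430
Step 5: 1.405 × 1.250⁵ = 4.288
Step 6: 1.405 × 1.250⁶ = 5.360

1.405em, 1.756em, 2.195em, 2.744em, 3.430em, 4.288em, 5.360em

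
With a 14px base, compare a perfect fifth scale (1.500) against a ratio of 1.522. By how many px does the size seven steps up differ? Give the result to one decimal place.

Perfect fifth: 14.0 × 1.500⁷ = 239.203px
At 1.522: 14.0 × 1.522⁷ = 264.869px
Difference: 264.869 − 239.203 = 25.666px

25.7px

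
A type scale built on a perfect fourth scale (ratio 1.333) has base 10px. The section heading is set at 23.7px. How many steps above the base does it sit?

1.333ⁿ = 23.7 / 10 = 2.3700
n = ln(2.3700) / ln(1.333) = 0.8629 / 0.2874 ≈ 3.00

3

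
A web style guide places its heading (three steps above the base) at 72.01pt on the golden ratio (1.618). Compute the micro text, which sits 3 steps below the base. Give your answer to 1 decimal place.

4.0pt

Moving from step +3 to step -3 is 6 steps down, so divide by r⁶.
72.01 ÷ 1.618⁶ = 72.01 ÷ 17.94201 ≈ 4.013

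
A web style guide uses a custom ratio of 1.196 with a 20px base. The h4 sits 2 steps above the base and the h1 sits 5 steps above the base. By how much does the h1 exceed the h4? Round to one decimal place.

20.3px

Step 2: 20.0 × 1.196² = 28.608px
Step 5: 20.0 × 1.196⁵ = 48.942px
Difference: 48.942 − 28.608 = 20.334px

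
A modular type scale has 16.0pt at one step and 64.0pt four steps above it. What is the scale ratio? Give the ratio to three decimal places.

1.414

The ratio satisfies 16.0 × r⁴ = 64.0, so r = (64.0 / 16.0)^(1/4).
r = 4.0000^(1/4) ≈ 1.4142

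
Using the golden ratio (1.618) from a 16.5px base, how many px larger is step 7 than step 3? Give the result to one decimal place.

Step 3: 16.5 × 1.618³ = 69.891px
Step 7: 16.5 × 1.618⁷ = 478.998px
Difference: 478.998 − 69.891 = 409.107px

409.1px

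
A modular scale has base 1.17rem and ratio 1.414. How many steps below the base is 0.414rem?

3

1.414ⁿ = 1.17 / 0.414 = 2.8261
n = ln(2.8261) / ln(1.414) = 1.0389 / 0.3464 ≈ 3.00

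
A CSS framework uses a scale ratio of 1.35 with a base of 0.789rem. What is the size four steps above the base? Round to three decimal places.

0.789 × 1.35⁴ = 0.789 × 3.32151 ≈ 2.621

2.621rem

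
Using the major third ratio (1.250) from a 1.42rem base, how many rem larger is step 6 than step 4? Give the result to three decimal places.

1.950rem

Step 4: 1.42 × 1.250⁴ = 3.46680rem
Step 6: 1.42 × 1.250⁶ = 5.41687rem
Difference: 5.41687 − 3.46680 = 1.95007rem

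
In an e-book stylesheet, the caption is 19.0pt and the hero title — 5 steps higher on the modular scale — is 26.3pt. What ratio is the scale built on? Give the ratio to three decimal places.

r⁵ = 26.3 / 19.0, so r = (26.3/19.0)^(1/5).
r = 1.3842^(1/5) ≈ 1.0672

1.067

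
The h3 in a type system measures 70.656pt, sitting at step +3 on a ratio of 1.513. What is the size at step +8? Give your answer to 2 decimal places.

70.656 × 1.513⁵ = 70.656 × 7.92857 ≈ 560.201

560.20pt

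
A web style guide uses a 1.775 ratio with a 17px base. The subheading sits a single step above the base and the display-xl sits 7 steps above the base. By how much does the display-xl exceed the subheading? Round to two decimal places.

913.53px

Step 1: 17.0 × 1.775 = 30.1750px
Step 7: 17.0 × 1.775⁷ = 943.7075px
Difference: 943.7075 − 30.1750 = 913.5325px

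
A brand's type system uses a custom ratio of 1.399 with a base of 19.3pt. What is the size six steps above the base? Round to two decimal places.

144.70pt

Each step on a modular scale multiplies by the ratio, so the size n steps from the base is base × ratioⁿ.
19.3 × 1.399⁶ = 19.3 × 7.49732 ≈ 144.70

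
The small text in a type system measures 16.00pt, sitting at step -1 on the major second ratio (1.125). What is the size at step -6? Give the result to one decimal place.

16.00 ÷ 1.125⁵ = 16.00 ÷ 1.80203 ≈ 8.879

8.9pt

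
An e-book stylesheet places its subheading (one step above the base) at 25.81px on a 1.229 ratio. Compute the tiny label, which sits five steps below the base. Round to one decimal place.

25.81 ÷ 1.229⁶ = 25.81 ÷ 3.44597 ≈ 7.490

7.5px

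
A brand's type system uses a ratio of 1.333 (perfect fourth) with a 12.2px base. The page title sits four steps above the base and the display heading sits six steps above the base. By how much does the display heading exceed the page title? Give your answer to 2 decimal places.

Step 4: 12.2 × 1.333⁴ = 38.5195px
Step 6: 12.2 × 1.333⁶ = 68.4448px
Difference: 68.4448 − 38.5195 = 29.9253px

29.93px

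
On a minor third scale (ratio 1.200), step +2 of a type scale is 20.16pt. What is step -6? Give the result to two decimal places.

20.16 ÷ 1.200⁸ = 20.16 ÷ 4.29982 ≈ 4.689

4.69pt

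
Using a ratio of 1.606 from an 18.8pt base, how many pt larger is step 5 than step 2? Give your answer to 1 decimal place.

Step 2: 18.8 × 1.606² = 48.490pt
Step 5: 18.8 × 1.606⁵ = 200.856pt
Difference: 200.856 − 48.490 = 152.366pt

152.4pt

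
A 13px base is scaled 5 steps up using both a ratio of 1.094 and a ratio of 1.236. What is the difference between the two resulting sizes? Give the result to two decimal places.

17.13px

At 1.094: 13.0 × 1.094⁵ = 20.3718px
At 1.236: 13.0 × 1.236⁵ = 37.5004px
Difference: 37.5004 − 20.3718 = 17.1286px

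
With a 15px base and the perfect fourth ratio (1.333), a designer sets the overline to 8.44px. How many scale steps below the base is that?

2

1.333ⁿ = 15 / 8.44 = 1.7773
n = ln(1.7773) / ln(1.333) = 0.5751 / 0.2874 ≈ 2.00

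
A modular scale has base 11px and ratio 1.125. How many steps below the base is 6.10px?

1.125ⁿ = 11 / 6.10 = 1.8033
n = ln(1.8033) / ln(1.125) = 0.5896 / 0.1178 ≈ 5.01

5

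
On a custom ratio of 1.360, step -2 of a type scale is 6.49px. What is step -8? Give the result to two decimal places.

Moving from step -2 to step -8 is 6 steps down, so divide by r⁶.
6.49 ÷ 1.360⁶ = 6.49 ÷ 6.32752 ≈ 1.026

1.03px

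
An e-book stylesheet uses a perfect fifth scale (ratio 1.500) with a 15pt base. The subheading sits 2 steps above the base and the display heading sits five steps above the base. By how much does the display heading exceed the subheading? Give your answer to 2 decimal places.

80.16pt

Step 2: 15.0 × 1.500² = 33.7500pt
Step 5: 15.0 × 1.500⁵ = 113.9062pt
Difference: 113.9062 − 33.7500 = 80.1562pt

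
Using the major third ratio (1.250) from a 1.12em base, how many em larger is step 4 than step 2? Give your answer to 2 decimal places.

Step 2: 1.12 × 1.250² = 1.7500em
Step 4: 1.12 × 1.250⁴ = 2.7344em
Difference: 2.7344 − 1.7500 = 0.9844em

0.98em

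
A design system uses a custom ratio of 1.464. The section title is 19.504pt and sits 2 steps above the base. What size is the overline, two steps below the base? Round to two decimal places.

4.25pt

The gap is -2 − (2) = -4 steps, so the factor is 1.464^-4.
19.504 ÷ 1.464⁴ = 19.504 ÷ 4.59372 ≈ 4.246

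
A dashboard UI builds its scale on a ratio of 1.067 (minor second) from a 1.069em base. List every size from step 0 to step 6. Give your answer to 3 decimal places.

Step 0: 1.069em
Step 1: 1.069 × 1.067 = 1.141
Step 2: 1.069 × 1.067² = 1.217
Step 3: 1.069 × 1.067³ = 1.299
Step 4: 1.069 × 1.067⁴ = 1.386
Step 5: 1.069 × 1.067⁵ = 1.478
Step 6: 1.069 × 1.067⁶ = 1.577

1.069em, 1.141em, 1.217em, 1.299em, 1.386em, 1.478em, 1.577em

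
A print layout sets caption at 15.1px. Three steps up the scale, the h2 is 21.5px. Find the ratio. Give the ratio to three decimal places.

The ratio satisfies 15.1 × r³ = 21.5, so r = (21.5 / 15.1)^(1/3).
r = 1.4238^(1/3) ≈ 1.1250

1.125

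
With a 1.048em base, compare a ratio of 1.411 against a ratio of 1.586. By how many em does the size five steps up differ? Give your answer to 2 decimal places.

4.66em

At 1.411: 1.048 × 1.411⁵ = 5.8613em
At 1.586: 1.048 × 1.586⁵ = 10.5166em
Difference: 10.5166 − 5.8613 = 4.6553em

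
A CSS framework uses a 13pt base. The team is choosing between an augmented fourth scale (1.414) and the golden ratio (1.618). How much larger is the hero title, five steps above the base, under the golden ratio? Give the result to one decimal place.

Augmented fourth: 13.0 × 1.414⁵ = 73.484pt
Golden ratio: 13.0 × 1.618⁵ = 144.157pt
Difference: 144.157 − 73.484 = 70.673pt

70.7pt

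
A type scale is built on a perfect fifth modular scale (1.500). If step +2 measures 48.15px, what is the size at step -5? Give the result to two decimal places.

2.82px

48.15 ÷ 1.500⁷ = 48.15 ÷ 17.08594 ≈ 2.818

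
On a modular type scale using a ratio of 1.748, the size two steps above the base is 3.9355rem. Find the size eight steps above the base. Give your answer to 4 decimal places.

3.9355 × 1.748⁶ = 3.9355 × 28.52651 ≈ 112.2661

112.2661rem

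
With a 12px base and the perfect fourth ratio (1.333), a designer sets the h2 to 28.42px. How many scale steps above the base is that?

1.333ⁿ = 28.42 / 12 = 2.3683
n = ln(2.3683) / ln(1.333) = 0.8622 / 0.2874 ≈ 3.00

3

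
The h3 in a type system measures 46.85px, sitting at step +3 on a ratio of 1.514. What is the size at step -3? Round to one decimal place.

3.9px

46.85 ÷ 1.514⁶ = 46.85 ÷ 12.04357 ≈ 3.890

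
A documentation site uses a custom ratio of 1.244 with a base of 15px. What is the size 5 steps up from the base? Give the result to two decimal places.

15.0 × 1.244⁵ = 15.0 × 2.97922 ≈ 44.69

44.69px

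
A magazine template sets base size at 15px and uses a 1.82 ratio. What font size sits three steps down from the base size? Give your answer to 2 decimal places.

2.49px

Each step on a modular scale multiplies by the ratio, so the size n steps from the base is base × ratioⁿ.
15.0 ÷ 1.82³ = 15.0 ÷ 6.02857 ≈ 2.49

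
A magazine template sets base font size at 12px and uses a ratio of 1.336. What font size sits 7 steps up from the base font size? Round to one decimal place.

Every step multiplies by the scale ratio.
12.0 × 1.336⁷ = 12.0 × 7.59705 ≈ 91.16

91.2px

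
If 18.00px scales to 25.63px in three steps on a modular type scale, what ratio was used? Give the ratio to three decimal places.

The ratio satisfies 18.00 × r³ = 25.63, so r = (25.63 / 18.00)^(1/3).
r = 1.4239^(1/3) ≈ 1.1250

1.125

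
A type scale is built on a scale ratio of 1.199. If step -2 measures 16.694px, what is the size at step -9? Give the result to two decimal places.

4.69px

Moving from step -2 to step -9 is 7 steps down, so divide by r⁷.
16.694 ÷ 1.199⁷ = 16.694 ÷ 3.56233 ≈ 4.686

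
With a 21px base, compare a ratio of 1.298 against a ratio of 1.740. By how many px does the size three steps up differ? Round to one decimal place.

At 1.298: 21.0 × 1.298³ = 45.924px
At 1.740: 21.0 × 1.740³ = 110.629px
Difference: 110.629 − 45.924 = 64.705px

64.7px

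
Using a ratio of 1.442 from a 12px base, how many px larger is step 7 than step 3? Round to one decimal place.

Step 3: 12.0 × 1.442³ = 35.981px
Step 7: 12.0 × 1.442⁷ = 155.574px
Difference: 155.574 − 35.981 = 119.593px

119.6px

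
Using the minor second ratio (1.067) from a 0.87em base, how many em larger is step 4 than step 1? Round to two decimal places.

Step 1: 0.87 × 1.067 = 0.9283em
Step 4: 0.87 × 1.067⁴ = 1.1277em
Difference: 1.1277 − 0.9283 = 0.1994em

0.20em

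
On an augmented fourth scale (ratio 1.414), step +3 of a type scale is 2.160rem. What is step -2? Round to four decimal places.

2.160 ÷ 1.414⁵ = 2.160 ÷ 5.65258 ≈ 0.3821

0.3821rem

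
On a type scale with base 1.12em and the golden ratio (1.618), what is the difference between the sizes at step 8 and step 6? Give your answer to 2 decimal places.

Step 6: 1.12 × 1.618⁶ = 20.0951em
Step 8: 1.12 × 1.618⁸ = 52.6073em
Difference: 52.6073 − 20.0951 = 32.5122em

32.51em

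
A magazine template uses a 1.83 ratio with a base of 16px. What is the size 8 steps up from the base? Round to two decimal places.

Each step on a modular scale multiplies by the ratio, so the size n steps from the base is base × ratioⁿ.
16.0 × 1.83⁸ = 16.0 × 125.77917 ≈ 2012.47

2012.47px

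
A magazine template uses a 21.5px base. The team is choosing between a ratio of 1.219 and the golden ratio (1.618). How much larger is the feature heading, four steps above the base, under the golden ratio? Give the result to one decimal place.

At 1.219: 21.5 × 1.219⁴ = 47.474px
Golden ratio: 21.5 × 1.618⁴ = 147.351px
Difference: 147.351 − 47.474 = 99.877px

99.9px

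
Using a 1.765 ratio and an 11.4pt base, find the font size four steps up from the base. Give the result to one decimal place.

110.6pt

Every step multiplies by the scale ratio.
11.4 × 1.765⁴ = 11.4 × 9.70463 ≈ 110.63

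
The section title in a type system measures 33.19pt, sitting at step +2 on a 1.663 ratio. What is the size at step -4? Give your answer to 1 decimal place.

1.6pt

Moving from step +2 to step -4 is 6 steps down, so divide by r⁶.
33.19 ÷ 1.663⁶ = 33.19 ÷ 21.15210 ≈ 1.569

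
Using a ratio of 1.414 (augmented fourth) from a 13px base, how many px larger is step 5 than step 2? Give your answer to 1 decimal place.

Step 2: 13.0 × 1.414² = 25.992px
Step 5: 13.0 × 1.414⁵ = 73.484px
Difference: 73.484 − 25.992 = 47.492px

47.5px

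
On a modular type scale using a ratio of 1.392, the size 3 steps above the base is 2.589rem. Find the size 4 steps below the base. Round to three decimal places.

The gap is -4 − (3) = -7 steps, so the factor is 1.392^-7.
2.589 ÷ 1.392⁷ = 2.589 ÷ 10.12686 ≈ 0.256

0.256rem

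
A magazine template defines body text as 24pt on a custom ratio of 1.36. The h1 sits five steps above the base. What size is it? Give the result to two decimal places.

111.66pt

Every step multiplies by the scale ratio.
24.0 × 1.36⁵ = 24.0 × 4.65259 ≈ 111.66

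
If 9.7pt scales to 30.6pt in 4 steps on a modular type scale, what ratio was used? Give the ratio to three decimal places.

r⁴ = 30.6 / 9.7, so r = (30.6/9.7)^(1/4).
r = 3.1546^(1/4) ≈ 1.3327

1.333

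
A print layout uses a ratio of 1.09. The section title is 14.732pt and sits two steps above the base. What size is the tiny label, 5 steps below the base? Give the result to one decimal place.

The gap is -5 − (2) = -7 steps, so the factor is 1.09^-7.
14.732 ÷ 1.09⁷ = 14.732 ÷ 1.82804 ≈ 8.059

8.1pt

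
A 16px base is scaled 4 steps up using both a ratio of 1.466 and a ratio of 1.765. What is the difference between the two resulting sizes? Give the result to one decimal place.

At 1.466: 16.0 × 1.466⁴ = 73.902px
At 1.765: 16.0 × 1.765⁴ = 155.274px
Difference: 155.274 − 73.902 = 81.372px

81.4px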